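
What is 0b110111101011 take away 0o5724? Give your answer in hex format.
Convert 0b110111101011 (binary) → 2048 + 1024 + 256 + 128 + 64 + 32 + 8 + 2 + 1 = 3563 (decimal)
Convert 0o5724 (octal) → 5×512 + 7×64 + 2×8 + 4 = 3028 (decimal)
Compute 3563 - 3028 = 535
Convert 535 (decimal) → 535 = 2×256 + 1×16 + 7 → 0x217 (hexadecimal)
0x217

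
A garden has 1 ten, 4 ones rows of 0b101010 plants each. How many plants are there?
Convert 0b101010 (binary) → 32 + 8 + 2 = 42 (decimal)
Convert 1 ten, 4 ones (place-value notation) → 1×10 + 4 = 14 (decimal)
Compute 42 × 14 = 588
588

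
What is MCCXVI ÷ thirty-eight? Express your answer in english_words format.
Convert MCCXVI (Roman numeral) → 1000 + 100 + 100 + 10 + 5 + 1 = 1216 (decimal)
Convert thirty-eight (English words) → 38 (decimal)
Compute 1216 ÷ 38 = 32
Convert 32 (decimal) → thirty-two (English words)
thirty-two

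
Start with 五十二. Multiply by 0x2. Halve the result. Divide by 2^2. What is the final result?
Convert 五十二 (Chinese numeral) → 5×10 + 2 = 52 (decimal)
Start: 52
Convert 0x2 (hexadecimal) → 2 (decimal)
52 × 2 = 104
104 ÷ 2 = 52
Convert 2^2 (power) → 4 (decimal)
52 ÷ 4 = 13
13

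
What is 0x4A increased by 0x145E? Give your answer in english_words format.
Convert 0x4A (hexadecimal) → 4×16 + 10 = 74 (decimal)
Convert 0x145E (hexadecimal) → 1×4096 + 4×256 + 5×16 + 14 = 5214 (decimal)
Compute 74 + 5214 = 5288
Convert 5288 (decimal) → 5288 = 5×1000 + 2×100 + 88 → five thousand two hundred eighty-eight (English words)
five thousand two hundred eighty-eight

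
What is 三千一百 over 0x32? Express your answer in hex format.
Convert 三千一百 (Chinese numeral) → 3×1000 + 1×100 = 3100 (decimal)
Convert 0x32 (hexadecimal) → 3×16 + 2 = 50 (decimal)
Compute 3100 ÷ 50 = 62
Convert 62 (decimal) → 62 = 3×16 + 14 → 0x3E (hexadecimal)
0x3E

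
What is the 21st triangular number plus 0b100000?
The 21st triangular number = 21×22/2 = 231
Convert 0b100000 (binary) → 32 (decimal)
Compute 231 + 32 = 263
263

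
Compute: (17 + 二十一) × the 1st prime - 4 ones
Convert 二十一 (Chinese numeral) → 2×10 + 1 = 21 (decimal)
Convert the 1st prime (prime index) → 2 (decimal)
Convert 4 ones (place-value notation) → 4 (decimal)
Expression in decimal: (17 + 21) × 2 - 4
Parentheses first: 17 + 21 = 38
Multiply: 38 × 2 = 76
Subtract: 76 - 4 = 72
72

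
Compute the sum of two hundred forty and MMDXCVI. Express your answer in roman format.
Convert two hundred forty (English words) → 2×100 + 40 = 240 (decimal)
Convert MMDXCVI (Roman numeral) → 1000 + 1000 + 500 + 90 + 5 + 1 = 2596 (decimal)
Compute 240 + 2596 = 2836
Convert 2836 (decimal) → 2836 = 1000 + 1000 + 500 + 100 + 100 + 100 + 10 + 10 + 10 + 5 + 1 → MMDCCCXXXVI (Roman numeral)
MMDCCCXXXVI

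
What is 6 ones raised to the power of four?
Convert 6 ones (place-value notation) → 6 (decimal)
Convert four (English words) → 4 (decimal)
Compute 6 ^ 4 = 1296
1296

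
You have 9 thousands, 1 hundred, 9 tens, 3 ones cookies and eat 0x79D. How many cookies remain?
Convert 9 thousands, 1 hundred, 9 tens, 3 ones (place-value notation) → 9×1000 + 1×100 + 9×10 + 3 = 9193 (decimal)
Convert 0x79D (hexadecimal) → 7×256 + 9×16 + 13 = 1949 (decimal)
Compute 9193 - 1949 = 7244
7244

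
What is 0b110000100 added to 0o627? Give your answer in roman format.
Convert 0b110000100 (binary) → 256 + 128 + 4 = 388 (decimal)
Convert 0o627 (octal) → 6×64 + 2×8 + 7 = 407 (decimal)
Compute 388 + 407 = 795
Convert 795 (decimal) → 795 = 500 + 100 + 100 + 90 + 5 → DCCXCV (Roman numeral)
DCCXCV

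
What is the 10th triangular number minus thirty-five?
The 10th triangular number = 10×11/2 = 55
Convert thirty-five (English words) → 35 (decimal)
Compute 55 - 35 = 20
20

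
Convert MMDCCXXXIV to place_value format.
Convert MMDCCXXXIV (Roman numeral) → 1000 + 1000 + 500 + 100 + 100 + 10 + 10 + 10 + 4 = 2734 (decimal)
Convert 2734 (decimal) → 2734 = 2×1000 + 7×100 + 3×10 + 4 → 2 thousands, 7 hundreds, 3 tens, 4 ones (place-value notation)
2 thousands, 7 hundreds, 3 tens, 4 ones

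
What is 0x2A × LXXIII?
Convert 0x2A (hexadecimal) → 2×16 + 10 = 42 (decimal)
Convert LXXIII (Roman numeral) → 50 + 10 + 10 + 1 + 1 + 1 = 73 (decimal)
Compute 42 × 73 = 3066
3066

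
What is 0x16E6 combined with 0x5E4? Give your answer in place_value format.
Convert 0x16E6 (hexadecimal) → 1×4096 + 6×256 + 14×16 + 6 = 5862 (decimal)
Convert 0x5E4 (hexadecimal) → 5×256 + 14×16 + 4 = 1508 (decimal)
Compute 5862 + 1508 = 7370
Convert 7370 (decimal) → 7370 = 7×1000 + 3×100 + 7×10 → 7 thousands, 3 hundreds, 7 tens (place-value notation)
7 thousands, 3 hundreds, 7 tens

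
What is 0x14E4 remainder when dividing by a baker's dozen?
Convert 0x14E4 (hexadecimal) → 1×4096 + 4×256 + 14×16 + 4 = 5348 (decimal)
Convert a baker's dozen (colloquial) → 13 (decimal)
Compute 5348 mod 13 = 5
5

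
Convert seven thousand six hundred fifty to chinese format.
Convert seven thousand six hundred fifty (English words) → 7×1000 + 6×100 + 50 = 7650 (decimal)
Convert 7650 (decimal) → 7650 = 7×1000 + 6×100 + 5×10 → 七千六百五十 (Chinese numeral)
七千六百五十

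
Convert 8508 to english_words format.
Convert 8508 (decimal) → 8508 = 8×1000 + 5×100 + 8 → eight thousand five hundred eight (English words)
eight thousand five hundred eight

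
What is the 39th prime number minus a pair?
The 39th prime number = 167
Convert a pair (colloquial) → 2 (decimal)
Compute 167 - 2 = 165
165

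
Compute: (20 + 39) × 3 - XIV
Convert XIV (Roman numeral) → 10 + 4 = 14 (decimal)
Expression in decimal: (20 + 39) × 3 - 14
Parentheses first: 20 + 39 = 59
Multiply: 59 × 3 = 177
Subtract: 177 - 14 = 163
163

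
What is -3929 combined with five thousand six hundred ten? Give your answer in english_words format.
Convert five thousand six hundred ten (English words) → 5×1000 + 6×100 + 10 = 5610 (decimal)
Compute -3929 + 5610 = 1681
Convert 1681 (decimal) → 1681 = 1×1000 + 6×100 + 81 → one thousand six hundred eighty-one (English words)
one thousand six hundred eighty-one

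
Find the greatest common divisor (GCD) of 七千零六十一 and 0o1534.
Convert 七千零六十一 (Chinese numeral) → 7×1000 + 6×10 + 1 = 7061 (decimal)
Convert 0o1534 (octal) → 1×512 + 5×64 + 3×8 + 4 = 860 (decimal)
Compute gcd(7061, 860) = 1
1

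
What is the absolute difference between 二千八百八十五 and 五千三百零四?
Convert 二千八百八十五 (Chinese numeral) → 2×1000 + 8×100 + 8×10 + 5 = 2885 (decimal)
Convert 五千三百零四 (Chinese numeral) → 5×1000 + 3×100 + 4 = 5304 (decimal)
Compute |2885 - 5304| = 2419
2419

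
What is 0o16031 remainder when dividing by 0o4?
Convert 0o16031 (octal) → 1×4096 + 6×512 + 3×8 + 1 = 7193 (decimal)
Convert 0o4 (octal) → 4 (decimal)
Compute 7193 mod 4 = 1
1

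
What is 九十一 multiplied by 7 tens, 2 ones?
Convert 九十一 (Chinese numeral) → 9×10 + 1 = 91 (decimal)
Convert 7 tens, 2 ones (place-value notation) → 7×10 + 2 = 72 (decimal)
Compute 91 × 72 = 6552
6552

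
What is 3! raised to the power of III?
Convert 3! (factorial) → 6 (decimal)
Convert III (Roman numeral) → 1 + 1 + 1 = 3 (decimal)
Compute 6 ^ 3 = 216
216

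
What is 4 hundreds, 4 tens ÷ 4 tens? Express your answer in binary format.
Convert 4 hundreds, 4 tens (place-value notation) → 4×100 + 4×10 = 440 (decimal)
Convert 4 tens (place-value notation) → 4×10 = 40 (decimal)
Compute 440 ÷ 40 = 11
Convert 11 (decimal) → 11 = 8 + 2 + 1 → 0b1011 (binary)
0b1011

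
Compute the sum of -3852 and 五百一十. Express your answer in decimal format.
Convert 五百一十 (Chinese numeral) → 5×100 + 1×10 = 510 (decimal)
Compute -3852 + 510 = -3342
-3342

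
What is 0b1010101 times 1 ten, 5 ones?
Convert 0b1010101 (binary) → 64 + 16 + 4 + 1 = 85 (decimal)
Convert 1 ten, 5 ones (place-value notation) → 1×10 + 5 = 15 (decimal)
Compute 85 × 15 = 1275
1275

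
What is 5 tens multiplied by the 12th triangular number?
Convert 5 tens (place-value notation) → 5×10 = 50 (decimal)
Convert the 12th triangular number (triangular index) → 12×13/2 = 78 (decimal)
Compute 50 × 78 = 3900
3900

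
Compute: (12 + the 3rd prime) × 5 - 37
Convert the 3rd prime (prime index) → 5 (decimal)
Expression in decimal: (12 + 5) × 5 - 37
Parentheses first: 12 + 5 = 17
Multiply: 17 × 5 = 85
Subtract: 85 - 37 = 48
48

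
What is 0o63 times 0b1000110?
Convert 0o63 (octal) → 6×8 + 3 = 51 (decimal)
Convert 0b1000110 (binary) → 64 + 4 + 2 = 70 (decimal)
Compute 51 × 70 = 3570
3570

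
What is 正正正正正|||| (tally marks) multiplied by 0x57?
Convert 正正正正正|||| (tally marks) → 5 + 5 + 5 + 5 + 5 + 4 = 29 (decimal)
Convert 0x57 (hexadecimal) → 5×16 + 7 = 87 (decimal)
Compute 29 × 87 = 2523
2523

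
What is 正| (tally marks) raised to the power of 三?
Convert 正| (tally marks) → 5 + 1 = 6 (decimal)
Convert 三 (Chinese numeral) → 3 (decimal)
Compute 6 ^ 3 = 216
216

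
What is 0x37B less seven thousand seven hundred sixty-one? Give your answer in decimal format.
Convert 0x37B (hexadecimal) → 3×256 + 7×16 + 11 = 891 (decimal)
Convert seven thousand seven hundred sixty-one (English words) → 7×1000 + 7×100 + 61 = 7761 (decimal)
Compute 891 - 7761 = -6870
-6870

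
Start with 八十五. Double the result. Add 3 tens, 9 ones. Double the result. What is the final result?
Convert 八十五 (Chinese numeral) → 8×10 + 5 = 85 (decimal)
Start: 85
85 × 2 = 170
Convert 3 tens, 9 ones (place-value notation) → 3×10 + 9 = 39 (decimal)
170 + 39 = 209
209 × 2 = 418
418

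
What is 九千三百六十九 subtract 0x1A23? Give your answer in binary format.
Convert 九千三百六十九 (Chinese numeral) → 9×1000 + 3×100 + 6×10 + 9 = 9369 (decimal)
Convert 0x1A23 (hexadecimal) → 1×4096 + 10×256 + 2×16 + 3 = 6691 (decimal)
Compute 9369 - 6691 = 2678
Convert 2678 (decimal) → 2678 = 2048 + 512 + 64 + 32 + 16 + 4 + 2 → 0b101001110110 (binary)
0b101001110110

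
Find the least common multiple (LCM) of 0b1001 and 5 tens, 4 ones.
Convert 0b1001 (binary) → 8 + 1 = 9 (decimal)
Convert 5 tens, 4 ones (place-value notation) → 5×10 + 4 = 54 (decimal)
Compute lcm(9, 54) = 54
54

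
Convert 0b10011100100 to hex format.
Convert 0b10011100100 (binary) → 1024 + 128 + 64 + 32 + 4 = 1252 (decimal)
Convert 1252 (decimal) → 1252 = 4×256 + 14×16 + 4 → 0x4E4 (hexadecimal)
0x4E4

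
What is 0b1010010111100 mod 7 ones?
Convert 0b1010010111100 (binary) → 4096 + 1024 + 128 + 32 + 16 + 8 + 4 = 5308 (decimal)
Convert 7 ones (place-value notation) → 7 (decimal)
Compute 5308 mod 7 = 2
2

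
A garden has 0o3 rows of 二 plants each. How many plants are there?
Convert 二 (Chinese numeral) → 2 (decimal)
Convert 0o3 (octal) → 3 (decimal)
Compute 2 × 3 = 6
6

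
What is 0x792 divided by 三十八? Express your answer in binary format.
Convert 0x792 (hexadecimal) → 7×256 + 9×16 + 2 = 1938 (decimal)
Convert 三十八 (Chinese numeral) → 3×10 + 8 = 38 (decimal)
Compute 1938 ÷ 38 = 51
Convert 51 (decimal) → 51 = 32 + 16 + 2 + 1 → 0b110011 (binary)
0b110011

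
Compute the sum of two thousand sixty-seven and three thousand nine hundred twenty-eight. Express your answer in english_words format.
Convert two thousand sixty-seven (English words) → 2×1000 + 67 = 2067 (decimal)
Convert three thousand nine hundred twenty-eight (English words) → 3×1000 + 9×100 + 28 = 3928 (decimal)
Compute 2067 + 3928 = 5995
Convert 5995 (decimal) → 5995 = 5×1000 + 9×100 + 95 → five thousand nine hundred ninety-five (English words)
five thousand nine hundred ninety-five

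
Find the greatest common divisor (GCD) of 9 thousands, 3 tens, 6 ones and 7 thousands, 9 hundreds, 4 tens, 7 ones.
Convert 9 thousands, 3 tens, 6 ones (place-value notation) → 9×1000 + 3×10 + 6 = 9036 (decimal)
Convert 7 thousands, 9 hundreds, 4 tens, 7 ones (place-value notation) → 7×1000 + 9×100 + 4×10 + 7 = 7947 (decimal)
Compute gcd(9036, 7947) = 9
9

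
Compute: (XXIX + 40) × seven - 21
Convert XXIX (Roman numeral) → 10 + 10 + 9 = 29 (decimal)
Convert seven (English words) → 7 (decimal)
Expression in decimal: (29 + 40) × 7 - 21
Parentheses first: 29 + 40 = 69
Multiply: 69 × 7 = 483
Subtract: 483 - 21 = 462
462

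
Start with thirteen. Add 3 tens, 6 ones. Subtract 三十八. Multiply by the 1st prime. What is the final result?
Convert thirteen (English words) → 13 (decimal)
Start: 13
Convert 3 tens, 6 ones (place-value notation) → 3×10 + 6 = 36 (decimal)
13 + 36 = 49
Convert 三十八 (Chinese numeral) → 3×10 + 8 = 38 (decimal)
49 - 38 = 11
Convert the 1st prime (prime index) → 2 (decimal)
11 × 2 = 22
22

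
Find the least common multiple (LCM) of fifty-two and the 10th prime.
Convert fifty-two (English words) → 52 (decimal)
Convert the 10th prime (prime index) → 29 (decimal)
Compute lcm(52, 29) = 1508
1508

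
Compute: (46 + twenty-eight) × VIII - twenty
Convert twenty-eight (English words) → 28 (decimal)
Convert VIII (Roman numeral) → 5 + 1 + 1 + 1 = 8 (decimal)
Convert twenty (English words) → 20 (decimal)
Expression in decimal: (46 + 28) × 8 - 20
Parentheses first: 46 + 28 = 74
Multiply: 74 × 8 = 592
Subtract: 592 - 20 = 572
572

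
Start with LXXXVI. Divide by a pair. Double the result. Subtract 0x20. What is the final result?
Convert LXXXVI (Roman numeral) → 50 + 10 + 10 + 10 + 5 + 1 = 86 (decimal)
Start: 86
Convert a pair (colloquial) → 2 (decimal)
86 ÷ 2 = 43
43 × 2 = 86
Convert 0x20 (hexadecimal) → 2×16 = 32 (decimal)
86 - 32 = 54
54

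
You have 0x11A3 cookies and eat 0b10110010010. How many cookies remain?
Convert 0x11A3 (hexadecimal) → 1×4096 + 1×256 + 10×16 + 3 = 4515 (decimal)
Convert 0b10110010010 (binary) → 1024 + 256 + 128 + 16 + 2 = 1426 (decimal)
Compute 4515 - 1426 = 3089
3089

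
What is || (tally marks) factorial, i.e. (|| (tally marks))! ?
Convert || (tally marks) → 2 (decimal)
Compute 2! = 2
2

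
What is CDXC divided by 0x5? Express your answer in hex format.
Convert CDXC (Roman numeral) → 400 + 90 = 490 (decimal)
Convert 0x5 (hexadecimal) → 5 (decimal)
Compute 490 ÷ 5 = 98
Convert 98 (decimal) → 98 = 6×16 + 2 → 0x62 (hexadecimal)
0x62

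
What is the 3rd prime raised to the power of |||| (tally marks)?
Convert the 3rd prime (prime index) → 5 (decimal)
Convert |||| (tally marks) → 4 (decimal)
Compute 5 ^ 4 = 625
625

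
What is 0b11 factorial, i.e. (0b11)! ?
Convert 0b11 (binary) → 2 + 1 = 3 (decimal)
Compute 3! = 6
6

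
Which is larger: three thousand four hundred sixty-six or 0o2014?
Convert three thousand four hundred sixty-six (English words) → 3×1000 + 4×100 + 66 = 3466 (decimal)
Convert 0o2014 (octal) → 2×512 + 1×8 + 4 = 1036 (decimal)
Compare 3466 vs 1036: larger = 3466
3466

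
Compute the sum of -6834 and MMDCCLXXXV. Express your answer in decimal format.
Convert MMDCCLXXXV (Roman numeral) → 1000 + 1000 + 500 + 100 + 100 + 50 + 10 + 10 + 10 + 5 = 2785 (decimal)
Compute -6834 + 2785 = -4049
-4049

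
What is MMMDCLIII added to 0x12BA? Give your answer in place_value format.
Convert MMMDCLIII (Roman numeral) → 1000 + 1000 + 1000 + 500 + 100 + 50 + 1 + 1 + 1 = 3653 (decimal)
Convert 0x12BA (hexadecimal) → 1×4096 + 2×256 + 11×16 + 10 = 4794 (decimal)
Compute 3653 + 4794 = 8447
Convert 8447 (decimal) → 8447 = 8×1000 + 4×100 + 4×10 + 7 → 8 thousands, 4 hundreds, 4 tens, 7 ones (place-value notation)
8 thousands, 4 hundreds, 4 tens, 7 ones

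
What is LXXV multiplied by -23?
Convert LXXV (Roman numeral) → 50 + 10 + 10 + 5 = 75 (decimal)
Compute 75 × -23 = -1725
-1725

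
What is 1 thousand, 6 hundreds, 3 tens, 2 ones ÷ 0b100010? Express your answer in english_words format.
Convert 1 thousand, 6 hundreds, 3 tens, 2 ones (place-value notation) → 1×1000 + 6×100 + 3×10 + 2 = 1632 (decimal)
Convert 0b100010 (binary) → 32 + 2 = 34 (decimal)
Compute 1632 ÷ 34 = 48
Convert 48 (decimal) → forty-eight (English words)
forty-eight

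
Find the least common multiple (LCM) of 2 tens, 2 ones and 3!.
Convert 2 tens, 2 ones (place-value notation) → 2×10 + 2 = 22 (decimal)
Convert 3! (factorial) → 6 (decimal)
Compute lcm(22, 6) = 66
66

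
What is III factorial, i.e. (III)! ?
Convert III (Roman numeral) → 1 + 1 + 1 = 3 (decimal)
Compute 3! = 6
6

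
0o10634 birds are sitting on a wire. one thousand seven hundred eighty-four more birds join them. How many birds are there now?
Convert 0o10634 (octal) → 1×4096 + 6×64 + 3×8 + 4 = 4508 (decimal)
Convert one thousand seven hundred eighty-four (English words) → 1×1000 + 7×100 + 84 = 1784 (decimal)
Compute 4508 + 1784 = 6292
6292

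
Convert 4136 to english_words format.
Convert 4136 (decimal) → 4136 = 4×1000 + 1×100 + 36 → four thousand one hundred thirty-six (English words)
four thousand one hundred thirty-six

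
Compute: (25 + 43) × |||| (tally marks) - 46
Convert |||| (tally marks) → 4 (decimal)
Expression in decimal: (25 + 43) × 4 - 46
Parentheses first: 25 + 43 = 68
Multiply: 68 × 4 = 272
Subtract: 272 - 46 = 226
226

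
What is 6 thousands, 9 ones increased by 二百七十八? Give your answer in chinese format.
Convert 6 thousands, 9 ones (place-value notation) → 6×1000 + 9 = 6009 (decimal)
Convert 二百七十八 (Chinese numeral) → 2×100 + 7×10 + 8 = 278 (decimal)
Compute 6009 + 278 = 6287
Convert 6287 (decimal) → 6287 = 6×1000 + 2×100 + 8×10 + 7 → 六千二百八十七 (Chinese numeral)
六千二百八十七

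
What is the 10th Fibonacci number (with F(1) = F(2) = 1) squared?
The 10th Fibonacci number (with F(1) = F(2) = 1): 1, 1, 2, 3, 5, 8, 13, 21, 34, 55 → 55
Compute 55² = 55 × 55 = 3025
3025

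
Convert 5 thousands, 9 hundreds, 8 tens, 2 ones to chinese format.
Convert 5 thousands, 9 hundreds, 8 tens, 2 ones (place-value notation) → 5×1000 + 9×100 + 8×10 + 2 = 5982 (decimal)
Convert 5982 (decimal) → 5982 = 5×1000 + 9×100 + 8×10 + 2 → 五千九百八十二 (Chinese numeral)
五千九百八十二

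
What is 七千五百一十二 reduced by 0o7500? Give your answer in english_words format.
Convert 七千五百一十二 (Chinese numeral) → 7×1000 + 5×100 + 1×10 + 2 = 7512 (decimal)
Convert 0o7500 (octal) → 7×512 + 5×64 = 3904 (decimal)
Compute 7512 - 3904 = 3608
Convert 3608 (decimal) → 3608 = 3×1000 + 6×100 + 8 → three thousand six hundred eight (English words)
three thousand six hundred eight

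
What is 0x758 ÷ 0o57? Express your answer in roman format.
Convert 0x758 (hexadecimal) → 7×256 + 5×16 + 8 = 1880 (decimal)
Convert 0o57 (octal) → 5×8 + 7 = 47 (decimal)
Compute 1880 ÷ 47 = 40
Convert 40 (decimal) → XL (Roman numeral)
XL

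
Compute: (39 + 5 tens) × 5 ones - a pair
Convert 5 tens (place-value notation) → 5×10 = 50 (decimal)
Convert 5 ones (place-value notation) → 5 (decimal)
Convert a pair (colloquial) → 2 (decimal)
Expression in decimal: (39 + 50) × 5 - 2
Parentheses first: 39 + 50 = 89
Multiply: 89 × 5 = 445
Subtract: 445 - 2 = 443
443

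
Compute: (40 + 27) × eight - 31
Convert eight (English words) → 8 (decimal)
Expression in decimal: (40 + 27) × 8 - 31
Parentheses first: 40 + 27 = 67
Multiply: 67 × 8 = 536
Subtract: 536 - 31 = 505
505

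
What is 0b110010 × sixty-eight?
Convert 0b110010 (binary) → 32 + 16 + 2 = 50 (decimal)
Convert sixty-eight (English words) → 68 (decimal)
Compute 50 × 68 = 3400
3400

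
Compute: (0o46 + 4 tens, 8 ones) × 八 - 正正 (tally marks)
Convert 0o46 (octal) → 4×8 + 6 = 38 (decimal)
Convert 4 tens, 8 ones (place-value notation) → 4×10 + 8 = 48 (decimal)
Convert 八 (Chinese numeral) → 8 (decimal)
Convert 正正 (tally marks) → 5 + 5 = 10 (decimal)
Expression in decimal: (38 + 48) × 8 - 10
Parentheses first: 38 + 48 = 86
Multiply: 86 × 8 = 688
Subtract: 688 - 10 = 678
678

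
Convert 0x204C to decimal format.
Convert 0x204C (hexadecimal) → 2×4096 + 4×16 + 12 = 8268 (decimal)
8268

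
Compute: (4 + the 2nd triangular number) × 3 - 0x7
Convert the 2nd triangular number (triangular index) → 2×3/2 = 3 (decimal)
Convert 0x7 (hexadecimal) → 7 (decimal)
Expression in decimal: (4 + 3) × 3 - 7
Parentheses first: 4 + 3 = 7
Multiply: 7 × 3 = 21
Subtract: 21 - 7 = 14
14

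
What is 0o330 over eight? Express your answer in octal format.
Convert 0o330 (octal) → 3×64 + 3×8 = 216 (decimal)
Convert eight (English words) → 8 (decimal)
Compute 216 ÷ 8 = 27
Convert 27 (decimal) → 27 = 3×8 + 3 → 0o33 (octal)
0o33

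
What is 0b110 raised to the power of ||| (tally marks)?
Convert 0b110 (binary) → 4 + 2 = 6 (decimal)
Convert ||| (tally marks) → 3 (decimal)
Compute 6 ^ 3 = 216
216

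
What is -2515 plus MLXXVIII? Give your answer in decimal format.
Convert MLXXVIII (Roman numeral) → 1000 + 50 + 10 + 10 + 5 + 1 + 1 + 1 = 1078 (decimal)
Compute -2515 + 1078 = -1437
-1437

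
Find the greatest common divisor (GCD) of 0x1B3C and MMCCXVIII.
Convert 0x1B3C (hexadecimal) → 1×4096 + 11×256 + 3×16 + 12 = 6972 (decimal)
Convert MMCCXVIII (Roman numeral) → 1000 + 1000 + 100 + 100 + 10 + 5 + 1 + 1 + 1 = 2218 (decimal)
Compute gcd(6972, 2218) = 2
2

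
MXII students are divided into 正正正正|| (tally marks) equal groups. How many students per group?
Convert MXII (Roman numeral) → 1000 + 10 + 1 + 1 = 1012 (decimal)
Convert 正正正正|| (tally marks) → 5 + 5 + 5 + 5 + 2 = 22 (decimal)
Compute 1012 ÷ 22 = 46
46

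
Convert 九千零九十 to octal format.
Convert 九千零九十 (Chinese numeral) → 9×1000 + 9×10 = 9090 (decimal)
Convert 9090 (decimal) → 9090 = 2×4096 + 1×512 + 6×64 + 2 → 0o21602 (octal)
0o21602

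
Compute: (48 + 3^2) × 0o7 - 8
Convert 3^2 (power) → 9 (decimal)
Convert 0o7 (octal) → 7 (decimal)
Expression in decimal: (48 + 9) × 7 - 8
Parentheses first: 48 + 9 = 57
Multiply: 57 × 7 = 399
Subtract: 399 - 8 = 391
391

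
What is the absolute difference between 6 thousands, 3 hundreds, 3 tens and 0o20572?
Convert 6 thousands, 3 hundreds, 3 tens (place-value notation) → 6×1000 + 3×100 + 3×10 = 6330 (decimal)
Convert 0o20572 (octal) → 2×4096 + 5×64 + 7×8 + 2 = 8570 (decimal)
Compute |6330 - 8570| = 2240
2240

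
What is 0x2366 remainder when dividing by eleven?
Convert 0x2366 (hexadecimal) → 2×4096 + 3×256 + 6×16 + 6 = 9062 (decimal)
Convert eleven (English words) → 11 (decimal)
Compute 9062 mod 11 = 9
9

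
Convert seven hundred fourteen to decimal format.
Convert seven hundred fourteen (English words) → 7×100 + 14 = 714 (decimal)
714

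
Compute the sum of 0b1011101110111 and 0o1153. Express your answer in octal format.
Convert 0b1011101110111 (binary) → 4096 + 1024 + 512 + 256 + 64 + 32 + 16 + 4 + 2 + 1 = 6007 (decimal)
Convert 0o1153 (octal) → 1×512 + 1×64 + 5×8 + 3 = 619 (decimal)
Compute 6007 + 619 = 6626
Convert 6626 (decimal) → 6626 = 1×4096 + 4×512 + 7×64 + 4×8 + 2 → 0o14742 (octal)
0o14742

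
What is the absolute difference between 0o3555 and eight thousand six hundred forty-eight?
Convert 0o3555 (octal) → 3×512 + 5×64 + 5×8 + 5 = 1901 (decimal)
Convert eight thousand six hundred forty-eight (English words) → 8×1000 + 6×100 + 48 = 8648 (decimal)
Compute |1901 - 8648| = 6747
6747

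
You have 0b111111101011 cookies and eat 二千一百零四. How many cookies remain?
Convert 0b111111101011 (binary) → 2048 + 1024 + 512 + 256 + 128 + 64 + 32 + 8 + 2 + 1 = 4075 (decimal)
Convert 二千一百零四 (Chinese numeral) → 2×1000 + 1×100 + 4 = 2104 (decimal)
Compute 4075 - 2104 = 1971
1971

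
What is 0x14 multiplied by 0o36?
Convert 0x14 (hexadecimal) → 1×16 + 4 = 20 (decimal)
Convert 0o36 (octal) → 3×8 + 6 = 30 (decimal)
Compute 20 × 30 = 600
600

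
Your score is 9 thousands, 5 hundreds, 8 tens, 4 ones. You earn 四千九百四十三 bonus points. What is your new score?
Convert 9 thousands, 5 hundreds, 8 tens, 4 ones (place-value notation) → 9×1000 + 5×100 + 8×10 + 4 = 9584 (decimal)
Convert 四千九百四十三 (Chinese numeral) → 4×1000 + 9×100 + 4×10 + 3 = 4943 (decimal)
Compute 9584 + 4943 = 14527
14527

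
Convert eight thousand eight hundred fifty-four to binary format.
Convert eight thousand eight hundred fifty-four (English words) → 8×1000 + 8×100 + 54 = 8854 (decimal)
Convert 8854 (decimal) → 8854 = 8192 + 512 + 128 + 16 + 4 + 2 → 0b10001010010110 (binary)
0b10001010010110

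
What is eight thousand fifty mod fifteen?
Convert eight thousand fifty (English words) → 8×1000 + 50 = 8050 (decimal)
Convert fifteen (English words) → 15 (decimal)
Compute 8050 mod 15 = 10
10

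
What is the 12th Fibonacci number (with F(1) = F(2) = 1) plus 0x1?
The 12th Fibonacci number (with F(1) = F(2) = 1): 1, 1, 2, 3, 5, 8, 13, 21, 34, 55, 89, 144 → 144
Convert 0x1 (hexadecimal) → 1 (decimal)
Compute 144 + 1 = 145
145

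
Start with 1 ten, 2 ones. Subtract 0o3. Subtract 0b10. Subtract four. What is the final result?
Convert 1 ten, 2 ones (place-value notation) → 1×10 + 2 = 12 (decimal)
Start: 12
Convert 0o3 (octal) → 3 (decimal)
12 - 3 = 9
Convert 0b10 (binary) → 2 (decimal)
9 - 2 = 7
Convert four (English words) → 4 (decimal)
7 - 4 = 3
3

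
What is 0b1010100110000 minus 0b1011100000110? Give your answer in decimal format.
Convert 0b1010100110000 (binary) → 4096 + 1024 + 256 + 32 + 16 = 5424 (decimal)
Convert 0b1011100000110 (binary) → 4096 + 1024 + 512 + 256 + 4 + 2 = 5894 (decimal)
Compute 5424 - 5894 = -470
-470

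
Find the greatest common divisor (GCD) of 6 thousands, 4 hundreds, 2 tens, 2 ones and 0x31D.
Convert 6 thousands, 4 hundreds, 2 tens, 2 ones (place-value notation) → 6×1000 + 4×100 + 2×10 + 2 = 6422 (decimal)
Convert 0x31D (hexadecimal) → 3×256 + 1×16 + 13 = 797 (decimal)
Compute gcd(6422, 797) = 1
1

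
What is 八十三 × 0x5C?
Convert 八十三 (Chinese numeral) → 8×10 + 3 = 83 (decimal)
Convert 0x5C (hexadecimal) → 5×16 + 12 = 92 (decimal)
Compute 83 × 92 = 7636
7636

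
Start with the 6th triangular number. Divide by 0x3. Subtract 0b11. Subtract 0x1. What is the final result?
Convert the 6th triangular number (triangular index) → 6×7/2 = 21 (decimal)
Start: 21
Convert 0x3 (hexadecimal) → 3 (decimal)
21 ÷ 3 = 7
Convert 0b11 (binary) → 2 + 1 = 3 (decimal)
7 - 3 = 4
Convert 0x1 (hexadecimal) → 1 (decimal)
4 - 1 = 3
3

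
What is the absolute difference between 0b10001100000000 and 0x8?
Convert 0b10001100000000 (binary) → 8192 + 512 + 256 = 8960 (decimal)
Convert 0x8 (hexadecimal) → 8 (decimal)
Compute |8960 - 8| = 8952
8952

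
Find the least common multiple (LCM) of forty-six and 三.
Convert forty-six (English words) → 46 (decimal)
Convert 三 (Chinese numeral) → 3 (decimal)
Compute lcm(46, 3) = 138
138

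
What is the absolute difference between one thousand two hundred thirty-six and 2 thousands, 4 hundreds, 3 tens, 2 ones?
Convert one thousand two hundred thirty-six (English words) → 1×1000 + 2×100 + 36 = 1236 (decimal)
Convert 2 thousands, 4 hundreds, 3 tens, 2 ones (place-value notation) → 2×1000 + 4×100 + 3×10 + 2 = 2432 (decimal)
Compute |1236 - 2432| = 1196
1196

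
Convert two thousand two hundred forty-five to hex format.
Convert two thousand two hundred forty-five (English words) → 2×1000 + 2×100 + 45 = 2245 (decimal)
Convert 2245 (decimal) → 2245 = 8×256 + 12×16 + 5 → 0x8C5 (hexadecimal)
0x8C5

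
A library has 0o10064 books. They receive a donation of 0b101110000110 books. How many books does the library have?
Convert 0o10064 (octal) → 1×4096 + 6×8 + 4 = 4148 (decimal)
Convert 0b101110000110 (binary) → 2048 + 512 + 256 + 128 + 4 + 2 = 2950 (decimal)
Compute 4148 + 2950 = 7098
7098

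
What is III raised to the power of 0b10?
Convert III (Roman numeral) → 1 + 1 + 1 = 3 (decimal)
Convert 0b10 (binary) → 2 (decimal)
Compute 3 ^ 2 = 9
9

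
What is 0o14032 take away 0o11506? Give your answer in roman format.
Convert 0o14032 (octal) → 1×4096 + 4×512 + 3×8 + 2 = 6170 (decimal)
Convert 0o11506 (octal) → 1×4096 + 1×512 + 5×64 + 6 = 4934 (decimal)
Compute 6170 - 4934 = 1236
Convert 1236 (decimal) → 1236 = 1000 + 100 + 100 + 10 + 10 + 10 + 5 + 1 → MCCXXXVI (Roman numeral)
MCCXXXVI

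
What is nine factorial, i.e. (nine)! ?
Convert nine (English words) → 9 (decimal)
Compute 9! = 362880
362880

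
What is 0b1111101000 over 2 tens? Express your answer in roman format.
Convert 0b1111101000 (binary) → 512 + 256 + 128 + 64 + 32 + 8 = 1000 (decimal)
Convert 2 tens (place-value notation) → 2×10 = 20 (decimal)
Compute 1000 ÷ 20 = 50
Convert 50 (decimal) → L (Roman numeral)
L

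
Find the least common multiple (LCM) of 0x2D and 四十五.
Convert 0x2D (hexadecimal) → 2×16 + 13 = 45 (decimal)
Convert 四十五 (Chinese numeral) → 4×10 + 5 = 45 (decimal)
Compute lcm(45, 45) = 45
45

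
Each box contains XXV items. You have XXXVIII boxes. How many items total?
Convert XXV (Roman numeral) → 10 + 10 + 5 = 25 (decimal)
Convert XXXVIII (Roman numeral) → 10 + 10 + 10 + 5 + 1 + 1 + 1 = 38 (decimal)
Compute 25 × 38 = 950
950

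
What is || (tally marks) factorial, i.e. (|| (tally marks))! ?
Convert || (tally marks) → 2 (decimal)
Compute 2! = 2
2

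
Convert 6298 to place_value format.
Convert 6298 (decimal) → 6298 = 6×1000 + 2×100 + 9×10 + 8 → 6 thousands, 2 hundreds, 9 tens, 8 ones (place-value notation)
6 thousands, 2 hundreds, 9 tens, 8 ones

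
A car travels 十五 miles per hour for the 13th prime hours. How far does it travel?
Convert 十五 (Chinese numeral) → 1×10 + 5 = 15 (decimal)
Convert the 13th prime (prime index) → 41 (decimal)
Compute 15 × 41 = 615
615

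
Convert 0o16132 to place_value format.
Convert 0o16132 (octal) → 1×4096 + 6×512 + 1×64 + 3×8 + 2 = 7258 (decimal)
Convert 7258 (decimal) → 7258 = 7×1000 + 2×100 + 5×10 + 8 → 7 thousands, 2 hundreds, 5 tens, 8 ones (place-value notation)
7 thousands, 2 hundreds, 5 tens, 8 ones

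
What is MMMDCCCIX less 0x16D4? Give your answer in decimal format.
Convert MMMDCCCIX (Roman numeral) → 1000 + 1000 + 1000 + 500 + 100 + 100 + 100 + 9 = 3809 (decimal)
Convert 0x16D4 (hexadecimal) → 1×4096 + 6×256 + 13×16 + 4 = 5844 (decimal)
Compute 3809 - 5844 = -2035
-2035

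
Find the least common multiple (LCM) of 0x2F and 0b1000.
Convert 0x2F (hexadecimal) → 2×16 + 15 = 47 (decimal)
Convert 0b1000 (binary) → 8 (decimal)
Compute lcm(47, 8) = 376
376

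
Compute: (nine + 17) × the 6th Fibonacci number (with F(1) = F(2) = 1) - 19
Convert nine (English words) → 9 (decimal)
Convert the 6th Fibonacci number (with F(1) = F(2) = 1) (Fibonacci index) → 1, 1, 2, 3, 5, 8 → 8 (decimal)
Expression in decimal: (9 + 17) × 8 - 19
Parentheses first: 9 + 17 = 26
Multiply: 26 × 8 = 208
Subtract: 208 - 19 = 189
189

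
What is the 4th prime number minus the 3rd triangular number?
The 4th prime number = 7
Convert the 3rd triangular number (triangular index) → 3×4/2 = 6 (decimal)
Compute 7 - 6 = 1
1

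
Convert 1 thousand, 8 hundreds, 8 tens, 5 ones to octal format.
Convert 1 thousand, 8 hundreds, 8 tens, 5 ones (place-value notation) → 1×1000 + 8×100 + 8×10 + 5 = 1885 (decimal)
Convert 1885 (decimal) → 1885 = 3×512 + 5×64 + 3×8 + 5 → 0o3535 (octal)
0o3535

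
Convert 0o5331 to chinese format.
Convert 0o5331 (octal) → 5×512 + 3×64 + 3×8 + 1 = 2777 (decimal)
Convert 2777 (decimal) → 2777 = 2×1000 + 7×100 + 7×10 + 7 → 二千七百七十七 (Chinese numeral)
二千七百七十七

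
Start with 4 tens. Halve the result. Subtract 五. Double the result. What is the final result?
Convert 4 tens (place-value notation) → 4×10 = 40 (decimal)
Start: 40
40 ÷ 2 = 20
Convert 五 (Chinese numeral) → 5 (decimal)
20 - 5 = 15
15 × 2 = 30
30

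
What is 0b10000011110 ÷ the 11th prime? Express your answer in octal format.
Convert 0b10000011110 (binary) → 1024 + 16 + 8 + 4 + 2 = 1054 (decimal)
Convert the 11th prime (prime index) → 31 (decimal)
Compute 1054 ÷ 31 = 34
Convert 34 (decimal) → 34 = 4×8 + 2 → 0o42 (octal)
0o42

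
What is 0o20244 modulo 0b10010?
Convert 0o20244 (octal) → 2×4096 + 2×64 + 4×8 + 4 = 8356 (decimal)
Convert 0b10010 (binary) → 16 + 2 = 18 (decimal)
Compute 8356 mod 18 = 4
4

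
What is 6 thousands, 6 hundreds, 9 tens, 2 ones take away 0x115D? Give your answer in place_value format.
Convert 6 thousands, 6 hundreds, 9 tens, 2 ones (place-value notation) → 6×1000 + 6×100 + 9×10 + 2 = 6692 (decimal)
Convert 0x115D (hexadecimal) → 1×4096 + 1×256 + 5×16 + 13 = 4445 (decimal)
Compute 6692 - 4445 = 2247
Convert 2247 (decimal) → 2247 = 2×1000 + 2×100 + 4×10 + 7 → 2 thousands, 2 hundreds, 4 tens, 7 ones (place-value notation)
2 thousands, 2 hundreds, 4 tens, 7 ones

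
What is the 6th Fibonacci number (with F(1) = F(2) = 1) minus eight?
The 6th Fibonacci number (with F(1) = F(2) = 1): 1, 1, 2, 3, 5, 8 → 8
Convert eight (English words) → 8 (decimal)
Compute 8 - 8 = 0
0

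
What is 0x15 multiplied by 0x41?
Convert 0x15 (hexadecimal) → 1×16 + 5 = 21 (decimal)
Convert 0x41 (hexadecimal) → 4×16 + 1 = 65 (decimal)
Compute 21 × 65 = 1365
1365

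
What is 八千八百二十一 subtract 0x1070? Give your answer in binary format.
Convert 八千八百二十一 (Chinese numeral) → 8×1000 + 8×100 + 2×10 + 1 = 8821 (decimal)
Convert 0x1070 (hexadecimal) → 1×4096 + 7×16 = 4208 (decimal)
Compute 8821 - 4208 = 4613
Convert 4613 (decimal) → 4613 = 4096 + 512 + 4 + 1 → 0b1001000000101 (binary)
0b1001000000101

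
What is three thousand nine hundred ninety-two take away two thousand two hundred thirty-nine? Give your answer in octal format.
Convert three thousand nine hundred ninety-two (English words) → 3×1000 + 9×100 + 92 = 3992 (decimal)
Convert two thousand two hundred thirty-nine (English words) → 2×1000 + 2×100 + 39 = 2239 (decimal)
Compute 3992 - 2239 = 1753
Convert 1753 (decimal) → 1753 = 3×512 + 3×64 + 3×8 + 1 → 0o3331 (octal)
0o3331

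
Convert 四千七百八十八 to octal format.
Convert 四千七百八十八 (Chinese numeral) → 4×1000 + 7×100 + 8×10 + 8 = 4788 (decimal)
Convert 4788 (decimal) → 4788 = 1×4096 + 1×512 + 2×64 + 6×8 + 4 → 0o11264 (octal)
0o11264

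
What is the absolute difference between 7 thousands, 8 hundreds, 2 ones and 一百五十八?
Convert 7 thousands, 8 hundreds, 2 ones (place-value notation) → 7×1000 + 8×100 + 2 = 7802 (decimal)
Convert 一百五十八 (Chinese numeral) → 1×100 + 5×10 + 8 = 158 (decimal)
Compute |7802 - 158| = 7644
7644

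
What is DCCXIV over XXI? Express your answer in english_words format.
Convert DCCXIV (Roman numeral) → 500 + 100 + 100 + 10 + 4 = 714 (decimal)
Convert XXI (Roman numeral) → 10 + 10 + 1 = 21 (decimal)
Compute 714 ÷ 21 = 34
Convert 34 (decimal) → thirty-four (English words)
thirty-four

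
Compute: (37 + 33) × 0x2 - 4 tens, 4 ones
Convert 0x2 (hexadecimal) → 2 (decimal)
Convert 4 tens, 4 ones (place-value notation) → 4×10 + 4 = 44 (decimal)
Expression in decimal: (37 + 33) × 2 - 44
Parentheses first: 37 + 33 = 70
Multiply: 70 × 2 = 140
Subtract: 140 - 44 = 96
96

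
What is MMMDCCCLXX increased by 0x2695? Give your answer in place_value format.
Convert MMMDCCCLXX (Roman numeral) → 1000 + 1000 + 1000 + 500 + 100 + 100 + 100 + 50 + 10 + 10 = 3870 (decimal)
Convert 0x2695 (hexadecimal) → 2×4096 + 6×256 + 9×16 + 5 = 9877 (decimal)
Compute 3870 + 9877 = 13747
Convert 13747 (decimal) → 13747 = 13×1000 + 7×100 + 4×10 + 7 → 13 thousands, 7 hundreds, 4 tens, 7 ones (place-value notation)
13 thousands, 7 hundreds, 4 tens, 7 ones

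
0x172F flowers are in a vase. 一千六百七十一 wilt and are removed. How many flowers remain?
Convert 0x172F (hexadecimal) → 1×4096 + 7×256 + 2×16 + 15 = 5935 (decimal)
Convert 一千六百七十一 (Chinese numeral) → 1×1000 + 6×100 + 7×10 + 1 = 1671 (decimal)
Compute 5935 - 1671 = 4264
4264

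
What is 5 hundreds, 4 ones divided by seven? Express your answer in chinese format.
Convert 5 hundreds, 4 ones (place-value notation) → 5×100 + 4 = 504 (decimal)
Convert seven (English words) → 7 (decimal)
Compute 504 ÷ 7 = 72
Convert 72 (decimal) → 72 = 7×10 + 2 → 七十二 (Chinese numeral)
七十二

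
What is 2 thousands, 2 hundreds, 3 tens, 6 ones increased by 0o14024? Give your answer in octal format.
Convert 2 thousands, 2 hundreds, 3 tens, 6 ones (place-value notation) → 2×1000 + 2×100 + 3×10 + 6 = 2236 (decimal)
Convert 0o14024 (octal) → 1×4096 + 4×512 + 2×8 + 4 = 6164 (decimal)
Compute 2236 + 6164 = 8400
Convert 8400 (decimal) → 8400 = 2×4096 + 3×64 + 2×8 → 0o20320 (octal)
0o20320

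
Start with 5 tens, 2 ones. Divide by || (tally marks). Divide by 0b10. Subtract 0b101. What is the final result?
Convert 5 tens, 2 ones (place-value notation) → 5×10 + 2 = 52 (decimal)
Start: 52
Convert || (tally marks) → 2 (decimal)
52 ÷ 2 = 26
Convert 0b10 (binary) → 2 (decimal)
26 ÷ 2 = 13
Convert 0b101 (binary) → 4 + 1 = 5 (decimal)
13 - 5 = 8
8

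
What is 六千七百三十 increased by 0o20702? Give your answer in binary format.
Convert 六千七百三十 (Chinese numeral) → 6×1000 + 7×100 + 3×10 = 6730 (decimal)
Convert 0o20702 (octal) → 2×4096 + 7×64 + 2 = 8642 (decimal)
Compute 6730 + 8642 = 15372
Convert 15372 (decimal) → 15372 = 8192 + 4096 + 2048 + 1024 + 8 + 4 → 0b11110000001100 (binary)
0b11110000001100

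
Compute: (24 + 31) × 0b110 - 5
Convert 0b110 (binary) → 4 + 2 = 6 (decimal)
Expression in decimal: (24 + 31) × 6 - 5
Parentheses first: 24 + 31 = 55
Multiply: 55 × 6 = 330
Subtract: 330 - 5 = 325
325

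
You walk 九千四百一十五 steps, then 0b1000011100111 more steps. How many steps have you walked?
Convert 九千四百一十五 (Chinese numeral) → 9×1000 + 4×100 + 1×10 + 5 = 9415 (decimal)
Convert 0b1000011100111 (binary) → 4096 + 128 + 64 + 32 + 4 + 2 + 1 = 4327 (decimal)
Compute 9415 + 4327 = 13742
13742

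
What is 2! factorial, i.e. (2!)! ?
Convert 2! (factorial) → 2 (decimal)
Compute 2! = 2
2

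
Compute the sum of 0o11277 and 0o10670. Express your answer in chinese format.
Convert 0o11277 (octal) → 1×4096 + 1×512 + 2×64 + 7×8 + 7 = 4799 (decimal)
Convert 0o10670 (octal) → 1×4096 + 6×64 + 7×8 = 4536 (decimal)
Compute 4799 + 4536 = 9335
Convert 9335 (decimal) → 9335 = 9×1000 + 3×100 + 3×10 + 5 → 九千三百三十五 (Chinese numeral)
九千三百三十五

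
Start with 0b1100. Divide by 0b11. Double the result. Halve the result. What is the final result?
Convert 0b1100 (binary) → 8 + 4 = 12 (decimal)
Start: 12
Convert 0b11 (binary) → 2 + 1 = 3 (decimal)
12 ÷ 3 = 4
4 × 2 = 8
8 ÷ 2 = 4
4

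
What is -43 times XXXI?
Convert XXXI (Roman numeral) → 10 + 10 + 10 + 1 = 31 (decimal)
Compute -43 × 31 = -1333
-1333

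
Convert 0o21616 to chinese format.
Convert 0o21616 (octal) → 2×4096 + 1×512 + 6×64 + 1×8 + 6 = 9102 (decimal)
Convert 9102 (decimal) → 9102 = 9×1000 + 1×100 + 2 → 九千一百零二 (Chinese numeral)
九千一百零二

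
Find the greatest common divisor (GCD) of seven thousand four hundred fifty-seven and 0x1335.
Convert seven thousand four hundred fifty-seven (English words) → 7×1000 + 4×100 + 57 = 7457 (decimal)
Convert 0x1335 (hexadecimal) → 1×4096 + 3×256 + 3×16 + 5 = 4917 (decimal)
Compute gcd(7457, 4917) = 1
1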